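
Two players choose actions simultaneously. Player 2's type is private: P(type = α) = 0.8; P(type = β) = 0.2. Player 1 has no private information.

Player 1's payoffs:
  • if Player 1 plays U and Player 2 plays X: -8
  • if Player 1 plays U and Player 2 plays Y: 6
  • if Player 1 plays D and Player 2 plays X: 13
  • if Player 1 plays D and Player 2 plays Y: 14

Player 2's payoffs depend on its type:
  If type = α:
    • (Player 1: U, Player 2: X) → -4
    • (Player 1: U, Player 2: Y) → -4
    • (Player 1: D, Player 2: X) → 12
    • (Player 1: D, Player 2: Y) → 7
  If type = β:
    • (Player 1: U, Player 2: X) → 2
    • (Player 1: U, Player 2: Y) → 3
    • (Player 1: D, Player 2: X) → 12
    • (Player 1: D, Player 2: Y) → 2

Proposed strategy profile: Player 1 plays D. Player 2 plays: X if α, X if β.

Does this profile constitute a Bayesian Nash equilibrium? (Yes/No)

A profile is a BNE iff every type of every player is best-responding given beliefs about the other side.
Player 1 plays D: E[D] = 0.8·(13) + 0.2·(13) = 13; E[U] = -8. Best-responding. ✓
Player 2 (type α), facing D: X gives 12, Y gives 7. Proposed X is best. ✓
Player 2 (type β), facing D: X gives 12, Y gives 2. Proposed X is best. ✓

Yes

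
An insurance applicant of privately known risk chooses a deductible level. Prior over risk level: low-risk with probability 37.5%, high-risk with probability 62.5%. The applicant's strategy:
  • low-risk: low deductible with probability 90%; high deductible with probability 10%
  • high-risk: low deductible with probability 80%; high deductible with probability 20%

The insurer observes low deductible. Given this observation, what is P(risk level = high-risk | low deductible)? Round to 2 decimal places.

Apply Bayes' rule using the sender's strategy as the likelihood.
P(low deductible) = 0.375·0.9 + 0.625·0.8 = 0.8375
P(high-risk | low deductible) = (0.625·0.8) / 0.8375 = 0.5 / 0.8375 = 0.597015

0.60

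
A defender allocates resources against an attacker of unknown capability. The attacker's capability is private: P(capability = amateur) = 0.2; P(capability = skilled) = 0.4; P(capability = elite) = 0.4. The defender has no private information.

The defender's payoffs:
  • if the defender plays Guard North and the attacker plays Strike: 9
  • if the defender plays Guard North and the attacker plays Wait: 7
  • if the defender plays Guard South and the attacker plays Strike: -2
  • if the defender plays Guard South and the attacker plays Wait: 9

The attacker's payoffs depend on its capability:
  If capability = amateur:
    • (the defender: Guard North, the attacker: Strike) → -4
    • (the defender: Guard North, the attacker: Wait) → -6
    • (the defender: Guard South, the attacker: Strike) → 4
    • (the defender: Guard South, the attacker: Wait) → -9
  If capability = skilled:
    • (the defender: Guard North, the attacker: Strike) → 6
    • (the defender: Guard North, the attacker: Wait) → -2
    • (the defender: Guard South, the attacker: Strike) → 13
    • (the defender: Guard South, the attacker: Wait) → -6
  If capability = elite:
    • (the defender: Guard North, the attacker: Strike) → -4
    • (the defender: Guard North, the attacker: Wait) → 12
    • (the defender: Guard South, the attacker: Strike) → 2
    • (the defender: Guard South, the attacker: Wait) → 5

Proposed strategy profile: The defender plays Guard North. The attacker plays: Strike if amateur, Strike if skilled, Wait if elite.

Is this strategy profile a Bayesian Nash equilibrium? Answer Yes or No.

A profile is a BNE iff every type of every player is best-responding given beliefs about the other side.
The defender plays Guard North: E[Guard North] = 0.2·(9) + 0.4·(9) + 0.4·(7) = 8.2; E[Guard South] = 2.4. Best-responding. ✓
The attacker (capability amateur), facing Guard North: Strike gives -4, Wait gives -6. Proposed Strike is best. ✓
The attacker (capability skilled), facing Guard North: Strike gives 6, Wait gives -2. Proposed Strike is best. ✓
The attacker (capability elite), facing Guard North: Strike gives -4, Wait gives 12. Proposed Wait is best. ✓

Yes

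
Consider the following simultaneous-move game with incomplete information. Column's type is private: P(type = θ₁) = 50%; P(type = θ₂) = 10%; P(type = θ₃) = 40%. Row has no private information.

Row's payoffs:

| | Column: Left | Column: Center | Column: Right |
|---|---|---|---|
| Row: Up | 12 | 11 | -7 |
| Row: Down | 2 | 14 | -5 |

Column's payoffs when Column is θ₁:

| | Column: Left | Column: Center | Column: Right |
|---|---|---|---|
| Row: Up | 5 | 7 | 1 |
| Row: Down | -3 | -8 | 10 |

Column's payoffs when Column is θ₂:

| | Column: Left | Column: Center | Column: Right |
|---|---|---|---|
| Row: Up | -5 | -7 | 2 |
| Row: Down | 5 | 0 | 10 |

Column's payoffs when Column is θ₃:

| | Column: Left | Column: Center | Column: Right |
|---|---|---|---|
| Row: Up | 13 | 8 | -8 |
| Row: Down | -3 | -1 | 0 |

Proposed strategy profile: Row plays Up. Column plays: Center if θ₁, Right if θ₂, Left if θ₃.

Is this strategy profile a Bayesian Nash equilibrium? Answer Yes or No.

Yes

Row plays Up: E[Up] = 0.5·(11) + 0.1·(-7) + 0.4·(12) = 9.6; E[Down] = 7.3. Best-responding. ✓
Column (type θ₁), facing Up: Left gives 5, Center gives 7, Right gives 1. Proposed Center is best. ✓
Column (type θ₂), facing Up: Left gives -5, Center gives -7, Right gives 2. Proposed Right is best. ✓
Column (type θ₃), facing Up: Left gives 13, Center gives 8, Right gives -8. Proposed Left is best. ✓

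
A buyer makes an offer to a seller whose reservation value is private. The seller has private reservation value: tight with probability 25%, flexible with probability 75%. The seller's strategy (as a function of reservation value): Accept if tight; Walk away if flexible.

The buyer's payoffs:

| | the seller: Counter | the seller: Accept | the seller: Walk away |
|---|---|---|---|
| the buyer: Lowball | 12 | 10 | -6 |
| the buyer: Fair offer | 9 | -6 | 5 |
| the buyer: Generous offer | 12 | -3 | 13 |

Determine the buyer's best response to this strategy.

Generous offer

Compute the buyer's expected payoff for each action, taking the expectation over the seller's type.
E[Lowball] = 0.25·(10) + 0.75·(-6) = -2
E[Fair offer] = 0.25·(-6) + 0.75·(5) = 2.25
E[Generous offer] = 0.25·(-3) + 0.75·(13) = 9
Best response: Generous offer (9 is the largest).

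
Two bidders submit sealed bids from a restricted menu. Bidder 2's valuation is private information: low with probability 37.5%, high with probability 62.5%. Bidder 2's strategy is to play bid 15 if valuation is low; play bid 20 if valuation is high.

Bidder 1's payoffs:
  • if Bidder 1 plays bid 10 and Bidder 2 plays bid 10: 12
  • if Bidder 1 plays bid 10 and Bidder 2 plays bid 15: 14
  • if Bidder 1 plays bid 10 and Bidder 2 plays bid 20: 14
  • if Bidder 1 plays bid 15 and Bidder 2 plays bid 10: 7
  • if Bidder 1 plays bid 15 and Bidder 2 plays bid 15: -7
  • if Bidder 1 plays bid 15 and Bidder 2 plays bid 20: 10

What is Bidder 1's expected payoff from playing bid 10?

E[bid 10] = 0.375·14 + 0.625·14 = 5.25 + 8.75 = 14

14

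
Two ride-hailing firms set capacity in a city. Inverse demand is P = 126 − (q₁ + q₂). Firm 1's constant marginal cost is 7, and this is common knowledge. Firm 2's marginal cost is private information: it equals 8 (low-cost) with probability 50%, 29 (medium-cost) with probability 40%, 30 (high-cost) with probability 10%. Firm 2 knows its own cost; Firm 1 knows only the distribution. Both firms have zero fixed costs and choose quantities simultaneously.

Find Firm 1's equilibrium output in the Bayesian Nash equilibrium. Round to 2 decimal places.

Each type of Firm 2 best-responds to q₁; Firm 1 best-responds to the expected q₂ over Firm 2's types.
Firm 2 with cost c maximizes (126 − (q₁+q₂) − c)·q₂, giving q₂(c) = (126 − c − q₁)/2.
E[c₂] = 0.5·8 + 0.4·29 + 0.1·30 = 18.6
Firm 1's FOC against E[q₂] yields q₁ = (126 − 2·7 + E[c₂])/3 = (126 − 14 + 18.6)/3 = 43.5333.

43.53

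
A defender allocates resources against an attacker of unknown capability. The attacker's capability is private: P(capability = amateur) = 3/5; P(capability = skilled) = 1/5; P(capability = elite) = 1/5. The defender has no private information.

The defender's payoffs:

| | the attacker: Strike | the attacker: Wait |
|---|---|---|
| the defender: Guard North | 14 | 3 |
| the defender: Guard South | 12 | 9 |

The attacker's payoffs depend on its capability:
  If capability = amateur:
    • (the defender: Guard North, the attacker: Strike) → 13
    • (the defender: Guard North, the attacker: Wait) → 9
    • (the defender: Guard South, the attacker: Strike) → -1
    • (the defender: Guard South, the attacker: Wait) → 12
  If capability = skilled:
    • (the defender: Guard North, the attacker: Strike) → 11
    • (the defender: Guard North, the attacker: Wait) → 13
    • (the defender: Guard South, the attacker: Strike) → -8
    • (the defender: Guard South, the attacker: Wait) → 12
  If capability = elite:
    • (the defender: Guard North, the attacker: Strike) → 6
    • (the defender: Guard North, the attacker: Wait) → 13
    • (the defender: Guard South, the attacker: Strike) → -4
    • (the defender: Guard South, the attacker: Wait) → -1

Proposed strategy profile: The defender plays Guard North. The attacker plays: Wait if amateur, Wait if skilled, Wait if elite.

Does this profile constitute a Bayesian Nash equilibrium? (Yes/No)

No

A profile is a BNE iff every type of every player is best-responding given beliefs about the other side.
The defender plays Guard North: E[Guard North] = 3/5·(3) + 1/5·(3) + 1/5·(3) = 3; E[Guard South] = 9. Not best-responding. ✗
The attacker (capability amateur), facing Guard North: Strike gives 13, Wait gives 9. Proposed Wait is not best — profitable deviation exists. ✗
The attacker (capability skilled), facing Guard North: Strike gives 11, Wait gives 13. Proposed Wait is best. ✓
The attacker (capability elite), facing Guard North: Strike gives 6, Wait gives 13. Proposed Wait is best. ✓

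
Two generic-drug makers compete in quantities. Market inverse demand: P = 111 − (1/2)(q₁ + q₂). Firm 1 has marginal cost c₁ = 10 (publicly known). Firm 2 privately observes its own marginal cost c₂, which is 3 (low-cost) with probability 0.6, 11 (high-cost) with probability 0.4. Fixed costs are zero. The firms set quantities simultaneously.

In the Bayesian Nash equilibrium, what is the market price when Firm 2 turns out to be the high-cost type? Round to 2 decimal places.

44.80

Type-c best response for Firm 2: q₂(c) = (111 − c) − q₁/2.
Firm 1 maximizes expected profit; its first-order condition is 111 − q₁ − (1/2)E[q₂] − 10 = 0.
Substituting E[q₂] and solving: E[c₂] = 6.2, so q₁ = (111 − 2·10 + 6.2)/(3/2) = 64.8.
q₂(high-cost) = 67.6, so P = 111 − (1/2)·(64.8 + 67.6) = 44.8.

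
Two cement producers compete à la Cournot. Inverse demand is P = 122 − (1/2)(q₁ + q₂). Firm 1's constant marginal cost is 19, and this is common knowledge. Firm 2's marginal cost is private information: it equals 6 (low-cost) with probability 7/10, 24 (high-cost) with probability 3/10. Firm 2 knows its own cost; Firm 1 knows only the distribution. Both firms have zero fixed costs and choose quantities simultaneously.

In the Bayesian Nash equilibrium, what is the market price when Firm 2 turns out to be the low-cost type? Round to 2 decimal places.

Firm 2 with cost c maximizes (122 − (1/2)(q₁+q₂) − c)·q₂, giving q₂(c) = (122 − c − (1/2)q₁).
E[c₂] = 7/10·6 + 3/10·24 = 11.4
Firm 1's FOC against E[q₂] yields q₁ = (122 − 2·19 + E[c₂])/(3/2) = (122 − 38 + 11.4)/(3/2) = 63.6.
q₂(low-cost) = 84.2, so P = 122 − (1/2)·(63.6 + 84.2) = 48.1.

48.10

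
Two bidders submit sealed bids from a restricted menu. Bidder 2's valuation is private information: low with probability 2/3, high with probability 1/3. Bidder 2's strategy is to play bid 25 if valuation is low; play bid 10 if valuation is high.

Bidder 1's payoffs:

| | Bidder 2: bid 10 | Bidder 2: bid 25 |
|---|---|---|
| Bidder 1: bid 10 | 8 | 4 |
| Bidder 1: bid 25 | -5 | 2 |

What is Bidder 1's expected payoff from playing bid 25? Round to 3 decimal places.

-0.333

E[bid 25] = 2/3·2 + 1/3·(-5) = 4/3 + (-5/3) = -1/3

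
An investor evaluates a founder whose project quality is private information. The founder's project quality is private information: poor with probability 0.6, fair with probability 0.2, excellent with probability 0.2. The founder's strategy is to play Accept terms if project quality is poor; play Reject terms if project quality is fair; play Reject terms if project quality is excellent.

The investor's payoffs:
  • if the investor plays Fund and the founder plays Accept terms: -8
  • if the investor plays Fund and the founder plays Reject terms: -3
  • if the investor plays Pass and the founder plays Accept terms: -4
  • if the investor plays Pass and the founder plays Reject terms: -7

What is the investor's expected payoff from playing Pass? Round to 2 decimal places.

E[Pass] = 0.6·(-4) + 0.2·(-7) + 0.2·(-7) = (-2.4) + (-1.4) + (-1.4) = -5.2

-5.20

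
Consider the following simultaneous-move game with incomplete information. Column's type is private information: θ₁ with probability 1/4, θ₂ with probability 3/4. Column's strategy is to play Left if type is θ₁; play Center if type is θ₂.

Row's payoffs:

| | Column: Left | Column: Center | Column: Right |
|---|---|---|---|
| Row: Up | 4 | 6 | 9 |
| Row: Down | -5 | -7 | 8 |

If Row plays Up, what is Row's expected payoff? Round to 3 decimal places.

Take the expectation over Column's type, weighting each type's action by its prior probability.
E[Up] = 1/4·4 + 3/4·6 = 1 + 9/2 = 11/2

5.500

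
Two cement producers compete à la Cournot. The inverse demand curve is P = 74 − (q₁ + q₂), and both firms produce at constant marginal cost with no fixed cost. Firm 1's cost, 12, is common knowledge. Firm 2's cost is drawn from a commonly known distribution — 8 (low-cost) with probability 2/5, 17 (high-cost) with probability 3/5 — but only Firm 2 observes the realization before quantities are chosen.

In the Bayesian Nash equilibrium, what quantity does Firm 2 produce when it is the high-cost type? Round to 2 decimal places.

17.93

Firm 2 with cost c maximizes (74 − (q₁+q₂) − c)·q₂, giving q₂(c) = (74 − c − q₁)/2.
E[c₂] = 2/5·8 + 3/5·17 = 13.4
Firm 1's FOC against E[q₂] yields q₁ = (74 − 2·12 + E[c₂])/3 = (74 − 24 + 13.4)/3 = 21.1333.
q₂(high-cost) = (74 − 17 − 21.1333)/2 = 17.9333.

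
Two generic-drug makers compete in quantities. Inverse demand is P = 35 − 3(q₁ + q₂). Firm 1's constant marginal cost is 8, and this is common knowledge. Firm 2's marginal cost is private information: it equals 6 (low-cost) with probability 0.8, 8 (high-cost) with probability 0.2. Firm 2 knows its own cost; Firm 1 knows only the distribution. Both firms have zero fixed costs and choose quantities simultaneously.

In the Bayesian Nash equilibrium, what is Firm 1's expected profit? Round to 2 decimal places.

Each type of Firm 2 best-responds to q₁; Firm 1 best-responds to the expected q₂ over Firm 2's types.
Firm 2 with cost c maximizes (35 − 3(q₁+q₂) − c)·q₂, giving q₂(c) = (35 − c − 3q₁)/6.
E[c₂] = 0.8·6 + 0.2·8 = 6.4
Firm 1's FOC against E[q₂] yields q₁ = (35 − 2·8 + E[c₂])/9 = (35 − 16 + 6.4)/9 = 2.82222.
E[P] = 35 − 3·(q₁ + E[q₂]) = 16.4667; Firm 1's expected profit = (E[P] − 8)·q₁ = (16.4667 − 8)·2.82222 = 23.8948.

23.89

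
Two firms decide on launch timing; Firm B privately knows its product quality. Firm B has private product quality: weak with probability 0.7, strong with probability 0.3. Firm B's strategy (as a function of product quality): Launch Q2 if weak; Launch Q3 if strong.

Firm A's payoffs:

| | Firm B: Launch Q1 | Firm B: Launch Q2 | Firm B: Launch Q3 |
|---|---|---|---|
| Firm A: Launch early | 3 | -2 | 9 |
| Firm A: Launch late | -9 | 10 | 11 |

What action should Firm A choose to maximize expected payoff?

Compute Firm A's expected payoff for each action, taking the expectation over Firm B's type.
E[Launch early] = 0.7·(-2) + 0.3·(9) = 1.3
E[Launch late] = 0.7·(10) + 0.3·(11) = 10.3
Best response: Launch late (10.3 is the largest).

Launch late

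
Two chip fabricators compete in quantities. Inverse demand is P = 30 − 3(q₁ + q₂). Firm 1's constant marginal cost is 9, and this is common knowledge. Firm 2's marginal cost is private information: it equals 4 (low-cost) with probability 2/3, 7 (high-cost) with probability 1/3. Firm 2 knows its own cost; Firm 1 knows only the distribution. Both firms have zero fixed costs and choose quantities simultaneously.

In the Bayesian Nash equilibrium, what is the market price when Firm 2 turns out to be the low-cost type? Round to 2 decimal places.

14.17

Type-c best response for Firm 2: q₂(c) = (30 − c)/6 − q₁/2.
Firm 1 maximizes expected profit; its first-order condition is 30 − 6q₁ − 3E[q₂] − 9 = 0.
Substituting E[q₂] and solving: E[c₂] = 5, so q₁ = (30 − 2·9 + 5)/9 = 1.88889.
q₂(low-cost) = 3.38889, so P = 30 − 3·(1.88889 + 3.38889) = 14.1667.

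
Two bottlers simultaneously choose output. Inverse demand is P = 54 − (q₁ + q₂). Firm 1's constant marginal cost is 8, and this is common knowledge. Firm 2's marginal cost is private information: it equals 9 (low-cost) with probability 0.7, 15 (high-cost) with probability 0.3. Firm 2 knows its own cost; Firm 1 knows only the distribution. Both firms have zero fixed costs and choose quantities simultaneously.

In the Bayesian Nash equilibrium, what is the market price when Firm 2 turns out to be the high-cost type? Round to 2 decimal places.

26.37

Firm 2 with cost c maximizes (54 − (q₁+q₂) − c)·q₂, giving q₂(c) = (54 − c − q₁)/2.
E[c₂] = 0.7·9 + 0.3·15 = 10.8
Firm 1's FOC against E[q₂] yields q₁ = (54 − 2·8 + E[c₂])/3 = (54 − 16 + 10.8)/3 = 16.2667.
q₂(high-cost) = 11.3667, so P = 54 − (16.2667 + 11.3667) = 26.3667.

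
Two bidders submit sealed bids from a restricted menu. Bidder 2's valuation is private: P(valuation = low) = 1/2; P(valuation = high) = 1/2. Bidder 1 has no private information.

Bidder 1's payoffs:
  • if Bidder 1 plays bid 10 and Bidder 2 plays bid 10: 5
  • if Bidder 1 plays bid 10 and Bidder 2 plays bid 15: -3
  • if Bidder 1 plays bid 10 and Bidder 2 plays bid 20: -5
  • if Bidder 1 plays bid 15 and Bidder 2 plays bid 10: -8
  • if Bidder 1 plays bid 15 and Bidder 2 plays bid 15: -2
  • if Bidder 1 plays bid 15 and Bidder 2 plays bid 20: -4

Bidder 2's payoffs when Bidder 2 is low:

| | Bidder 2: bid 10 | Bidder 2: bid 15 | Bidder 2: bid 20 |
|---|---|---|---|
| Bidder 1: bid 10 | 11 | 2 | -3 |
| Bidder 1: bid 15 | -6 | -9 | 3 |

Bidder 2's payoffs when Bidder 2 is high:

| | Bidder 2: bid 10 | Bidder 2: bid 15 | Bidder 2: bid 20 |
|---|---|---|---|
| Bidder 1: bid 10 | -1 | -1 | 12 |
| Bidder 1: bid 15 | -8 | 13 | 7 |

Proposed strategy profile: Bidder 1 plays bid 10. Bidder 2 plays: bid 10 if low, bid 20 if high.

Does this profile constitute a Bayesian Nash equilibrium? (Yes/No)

Yes

Bidder 1 plays bid 10: E[bid 10] = 1/2·(5) + 1/2·(-5) = 0; E[bid 15] = -6. Best-responding. ✓
Bidder 2 (valuation low), facing bid 10: bid 10 gives 11, bid 15 gives 2, bid 20 gives -3. Proposed bid 10 is best. ✓
Bidder 2 (valuation high), facing bid 10: bid 10 gives -1, bid 15 gives -1, bid 20 gives 12. Proposed bid 20 is best. ✓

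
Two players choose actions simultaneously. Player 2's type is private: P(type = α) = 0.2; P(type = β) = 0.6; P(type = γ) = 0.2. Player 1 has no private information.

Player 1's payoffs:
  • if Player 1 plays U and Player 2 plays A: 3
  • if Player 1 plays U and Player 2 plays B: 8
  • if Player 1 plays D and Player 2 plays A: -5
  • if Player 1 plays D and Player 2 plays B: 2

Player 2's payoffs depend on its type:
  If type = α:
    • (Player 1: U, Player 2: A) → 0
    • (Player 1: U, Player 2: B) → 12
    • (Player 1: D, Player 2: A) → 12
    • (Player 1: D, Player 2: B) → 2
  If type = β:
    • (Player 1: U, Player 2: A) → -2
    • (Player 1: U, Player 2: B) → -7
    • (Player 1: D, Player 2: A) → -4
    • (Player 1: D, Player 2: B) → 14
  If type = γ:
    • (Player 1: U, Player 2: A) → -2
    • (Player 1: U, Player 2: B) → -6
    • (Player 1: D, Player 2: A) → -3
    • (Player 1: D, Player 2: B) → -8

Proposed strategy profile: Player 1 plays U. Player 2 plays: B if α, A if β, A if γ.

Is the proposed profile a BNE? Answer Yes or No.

A profile is a BNE iff every type of every player is best-responding given beliefs about the other side.
Player 1 plays U: E[U] = 0.2·(8) + 0.6·(3) + 0.2·(3) = 4; E[D] = -3.6. Best-responding. ✓
Player 2 (type α), facing U: A gives 0, B gives 12. Proposed B is best. ✓
Player 2 (type β), facing U: A gives -2, B gives -7. Proposed A is best. ✓
Player 2 (type γ), facing U: A gives -2, B gives -6. Proposed A is best. ✓

Yes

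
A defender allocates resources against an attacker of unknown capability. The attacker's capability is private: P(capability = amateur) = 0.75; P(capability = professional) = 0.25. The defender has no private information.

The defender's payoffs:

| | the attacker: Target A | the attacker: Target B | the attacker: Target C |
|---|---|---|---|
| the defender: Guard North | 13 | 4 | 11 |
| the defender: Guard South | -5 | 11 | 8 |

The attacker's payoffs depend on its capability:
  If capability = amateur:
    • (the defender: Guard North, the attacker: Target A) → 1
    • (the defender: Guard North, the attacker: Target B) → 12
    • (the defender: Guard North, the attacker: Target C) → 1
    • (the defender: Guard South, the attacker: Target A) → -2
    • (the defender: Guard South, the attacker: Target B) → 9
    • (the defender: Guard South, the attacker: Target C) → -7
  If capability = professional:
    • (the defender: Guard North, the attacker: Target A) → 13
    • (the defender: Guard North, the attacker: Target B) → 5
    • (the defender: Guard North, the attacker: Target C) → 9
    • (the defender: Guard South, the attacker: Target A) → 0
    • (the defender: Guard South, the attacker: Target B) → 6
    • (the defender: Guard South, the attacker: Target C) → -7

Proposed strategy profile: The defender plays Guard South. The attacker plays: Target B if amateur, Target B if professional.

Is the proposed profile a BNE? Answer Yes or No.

The defender plays Guard South: E[Guard South] = 0.75·(11) + 0.25·(11) = 11; E[Guard North] = 4. Best-responding. ✓
The attacker (capability amateur), facing Guard South: Target A gives -2, Target B gives 9, Target C gives -7. Proposed Target B is best. ✓
The attacker (capability professional), facing Guard South: Target A gives 0, Target B gives 6, Target C gives -7. Proposed Target B is best. ✓

Yes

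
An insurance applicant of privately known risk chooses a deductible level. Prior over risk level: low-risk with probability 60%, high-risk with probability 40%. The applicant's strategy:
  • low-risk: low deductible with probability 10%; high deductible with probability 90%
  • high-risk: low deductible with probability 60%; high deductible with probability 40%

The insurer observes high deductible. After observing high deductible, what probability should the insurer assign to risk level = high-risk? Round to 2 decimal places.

0.23

P(high deductible) = 0.6·0.9 + 0.4·0.4 = 0.7
P(high-risk | high deductible) = (0.4·0.4) / 0.7 = 0.16 / 0.7 = 0.228571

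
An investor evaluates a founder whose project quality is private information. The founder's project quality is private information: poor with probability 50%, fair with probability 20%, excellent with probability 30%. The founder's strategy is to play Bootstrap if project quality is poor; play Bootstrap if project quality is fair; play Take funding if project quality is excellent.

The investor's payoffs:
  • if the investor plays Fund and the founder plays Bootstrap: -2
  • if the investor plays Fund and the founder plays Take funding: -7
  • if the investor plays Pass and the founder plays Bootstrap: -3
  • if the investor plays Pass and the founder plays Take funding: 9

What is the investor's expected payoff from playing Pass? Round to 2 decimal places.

0.60

Take the expectation over the founder's project quality, weighting each type's action by its prior probability.
E[Pass] = 0.5·(-3) + 0.2·(-3) + 0.3·9 = (-1.5) + (-0.6) + 2.7 = 0.6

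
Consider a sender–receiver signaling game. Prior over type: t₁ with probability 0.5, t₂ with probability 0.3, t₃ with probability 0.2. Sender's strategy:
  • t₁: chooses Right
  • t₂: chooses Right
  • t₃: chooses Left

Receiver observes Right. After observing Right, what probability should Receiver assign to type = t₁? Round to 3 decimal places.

P(Right) = 0.5·1 + 0.3·1 + 0.2·0 = 0.8
P(t₁ | Right) = (0.5·1) / 0.8 = 0.5 / 0.8 = 0.625

0.625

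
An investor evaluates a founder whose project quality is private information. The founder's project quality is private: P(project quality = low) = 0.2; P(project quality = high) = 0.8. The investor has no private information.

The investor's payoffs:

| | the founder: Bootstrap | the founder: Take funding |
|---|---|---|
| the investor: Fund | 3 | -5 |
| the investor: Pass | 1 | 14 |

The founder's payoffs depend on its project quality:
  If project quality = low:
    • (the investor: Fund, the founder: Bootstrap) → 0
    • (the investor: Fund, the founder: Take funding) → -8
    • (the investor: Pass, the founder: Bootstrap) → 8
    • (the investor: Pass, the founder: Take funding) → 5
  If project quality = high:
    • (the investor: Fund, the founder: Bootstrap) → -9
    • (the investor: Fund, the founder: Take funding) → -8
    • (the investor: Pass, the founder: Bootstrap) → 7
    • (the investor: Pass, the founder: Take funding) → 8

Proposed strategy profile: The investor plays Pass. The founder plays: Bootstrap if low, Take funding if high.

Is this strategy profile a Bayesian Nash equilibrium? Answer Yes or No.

Yes

The investor plays Pass: E[Pass] = 0.2·(1) + 0.8·(14) = 11.4; E[Fund] = -3.4. Best-responding. ✓
The founder (project quality low), facing Pass: Bootstrap gives 8, Take funding gives 5. Proposed Bootstrap is best. ✓
The founder (project quality high), facing Pass: Bootstrap gives 7, Take funding gives 8. Proposed Take funding is best. ✓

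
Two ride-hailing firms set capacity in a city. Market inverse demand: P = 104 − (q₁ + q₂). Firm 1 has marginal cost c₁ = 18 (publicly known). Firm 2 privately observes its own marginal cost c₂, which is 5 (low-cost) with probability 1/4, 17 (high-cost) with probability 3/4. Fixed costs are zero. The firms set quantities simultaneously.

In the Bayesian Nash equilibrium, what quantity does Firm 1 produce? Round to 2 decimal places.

27.33

Type-c best response for Firm 2: q₂(c) = (104 − c)/2 − q₁/2.
Firm 1 maximizes expected profit; its first-order condition is 104 − 2q₁ − E[q₂] − 18 = 0.
Substituting E[q₂] and solving: E[c₂] = 14, so q₁ = (104 − 2·18 + 14)/3 = 27.3333.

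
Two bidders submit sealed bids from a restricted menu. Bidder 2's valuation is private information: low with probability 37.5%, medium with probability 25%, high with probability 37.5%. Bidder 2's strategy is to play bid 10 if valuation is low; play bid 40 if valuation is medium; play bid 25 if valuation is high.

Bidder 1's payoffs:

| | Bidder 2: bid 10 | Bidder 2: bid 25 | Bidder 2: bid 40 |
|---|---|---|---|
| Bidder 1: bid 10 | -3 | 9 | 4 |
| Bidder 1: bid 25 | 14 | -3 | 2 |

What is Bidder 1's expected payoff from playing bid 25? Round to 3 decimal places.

4.625

E[bid 25] = 0.375·14 + 0.25·2 + 0.375·(-3) = 5.25 + 0.5 + (-1.125) = 4.625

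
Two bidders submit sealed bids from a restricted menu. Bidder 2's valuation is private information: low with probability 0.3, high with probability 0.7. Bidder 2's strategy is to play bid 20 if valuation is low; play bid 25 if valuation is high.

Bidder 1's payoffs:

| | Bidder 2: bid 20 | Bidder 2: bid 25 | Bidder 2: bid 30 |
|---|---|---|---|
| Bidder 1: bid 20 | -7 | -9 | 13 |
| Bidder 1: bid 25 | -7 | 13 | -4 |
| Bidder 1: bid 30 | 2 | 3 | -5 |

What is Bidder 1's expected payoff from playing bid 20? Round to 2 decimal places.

-8.40

E[bid 20] = 0.3·(-7) + 0.7·(-9) = (-2.1) + (-6.3) = -8.4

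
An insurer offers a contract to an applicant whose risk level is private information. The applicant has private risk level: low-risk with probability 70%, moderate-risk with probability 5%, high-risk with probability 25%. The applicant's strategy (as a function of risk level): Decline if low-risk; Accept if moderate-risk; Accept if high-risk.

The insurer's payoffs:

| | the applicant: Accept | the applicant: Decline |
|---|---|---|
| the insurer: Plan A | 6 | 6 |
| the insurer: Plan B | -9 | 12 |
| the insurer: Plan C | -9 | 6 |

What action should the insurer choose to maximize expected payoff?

Plan A

Compute the insurer's expected payoff for each action, taking the expectation over the applicant's type.
E[Plan A] = 0.7·(6) + 0.05·(6) + 0.25·(6) = 6
E[Plan B] = 0.7·(12) + 0.05·(-9) + 0.25·(-9) = 5.7
E[Plan C] = 0.7·(6) + 0.05·(-9) + 0.25·(-9) = 1.5
Best response: Plan A (6 is the largest).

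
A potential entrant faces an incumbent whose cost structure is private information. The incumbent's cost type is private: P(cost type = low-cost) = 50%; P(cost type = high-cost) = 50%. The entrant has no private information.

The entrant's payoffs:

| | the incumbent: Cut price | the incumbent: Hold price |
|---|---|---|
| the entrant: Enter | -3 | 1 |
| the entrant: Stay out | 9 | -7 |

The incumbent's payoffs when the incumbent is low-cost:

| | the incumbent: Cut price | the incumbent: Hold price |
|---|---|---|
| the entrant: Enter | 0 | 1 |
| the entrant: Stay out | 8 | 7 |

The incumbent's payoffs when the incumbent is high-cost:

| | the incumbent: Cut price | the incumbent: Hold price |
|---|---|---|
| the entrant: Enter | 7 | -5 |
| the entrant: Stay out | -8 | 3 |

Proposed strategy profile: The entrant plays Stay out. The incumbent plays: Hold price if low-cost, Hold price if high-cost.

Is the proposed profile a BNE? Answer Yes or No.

No

The entrant plays Stay out: E[Stay out] = 0.5·(-7) + 0.5·(-7) = -7; E[Enter] = 1. Not best-responding. ✗
The incumbent (cost type low-cost), facing Stay out: Cut price gives 8, Hold price gives 7. Proposed Hold price is not best — profitable deviation exists. ✗
The incumbent (cost type high-cost), facing Stay out: Cut price gives -8, Hold price gives 3. Proposed Hold price is best. ✓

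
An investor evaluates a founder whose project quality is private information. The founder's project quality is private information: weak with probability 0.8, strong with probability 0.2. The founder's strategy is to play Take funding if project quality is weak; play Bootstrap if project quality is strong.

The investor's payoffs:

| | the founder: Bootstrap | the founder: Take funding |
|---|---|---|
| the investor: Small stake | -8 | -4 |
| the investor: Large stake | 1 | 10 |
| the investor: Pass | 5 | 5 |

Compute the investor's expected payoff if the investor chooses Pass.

E[Pass] = 0.8·5 + 0.2·5 = 4 + 1 = 5

5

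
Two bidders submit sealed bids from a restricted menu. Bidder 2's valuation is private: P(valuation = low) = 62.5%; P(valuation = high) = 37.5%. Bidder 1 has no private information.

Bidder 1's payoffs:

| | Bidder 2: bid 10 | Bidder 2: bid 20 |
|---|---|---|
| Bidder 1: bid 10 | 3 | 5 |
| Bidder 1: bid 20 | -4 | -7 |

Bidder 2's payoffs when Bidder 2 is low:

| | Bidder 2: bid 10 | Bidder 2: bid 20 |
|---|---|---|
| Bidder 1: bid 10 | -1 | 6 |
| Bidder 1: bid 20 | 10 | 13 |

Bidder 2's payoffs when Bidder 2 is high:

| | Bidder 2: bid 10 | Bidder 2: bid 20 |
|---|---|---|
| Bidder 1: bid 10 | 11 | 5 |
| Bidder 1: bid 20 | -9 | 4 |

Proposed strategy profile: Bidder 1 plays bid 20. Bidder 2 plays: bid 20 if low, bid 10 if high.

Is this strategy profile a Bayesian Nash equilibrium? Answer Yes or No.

Bidder 1 plays bid 20: E[bid 20] = 0.625·(-7) + 0.375·(-4) = -5.875; E[bid 10] = 4.25. Not best-responding. ✗
Bidder 2 (valuation low), facing bid 20: bid 10 gives 10, bid 20 gives 13. Proposed bid 20 is best. ✓
Bidder 2 (valuation high), facing bid 20: bid 10 gives -9, bid 20 gives 4. Proposed bid 10 is not best — profitable deviation exists. ✗

No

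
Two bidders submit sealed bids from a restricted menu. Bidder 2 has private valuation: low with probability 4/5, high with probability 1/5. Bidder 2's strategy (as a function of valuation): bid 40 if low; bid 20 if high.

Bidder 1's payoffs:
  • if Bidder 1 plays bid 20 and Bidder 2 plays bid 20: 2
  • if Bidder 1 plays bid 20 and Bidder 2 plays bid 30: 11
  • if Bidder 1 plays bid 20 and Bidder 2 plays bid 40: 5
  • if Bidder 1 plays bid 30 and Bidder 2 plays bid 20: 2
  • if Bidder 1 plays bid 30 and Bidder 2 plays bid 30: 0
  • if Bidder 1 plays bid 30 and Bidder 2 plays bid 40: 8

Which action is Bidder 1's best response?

bid 30

Compute Bidder 1's expected payoff for each action, taking the expectation over Bidder 2's type.
E[bid 20] = 4/5·(5) + 1/5·(2) = 22/5
E[bid 30] = 4/5·(8) + 1/5·(2) = 34/5
Best response: bid 30 (34/5 is the largest).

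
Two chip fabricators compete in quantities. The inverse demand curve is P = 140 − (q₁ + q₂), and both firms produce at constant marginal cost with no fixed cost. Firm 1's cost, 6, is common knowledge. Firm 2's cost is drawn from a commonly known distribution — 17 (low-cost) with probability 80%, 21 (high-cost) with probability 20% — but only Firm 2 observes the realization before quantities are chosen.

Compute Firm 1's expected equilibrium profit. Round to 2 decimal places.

2361.96

Firm 2 with cost c maximizes (140 − (q₁+q₂) − c)·q₂, giving q₂(c) = (140 − c − q₁)/2.
E[c₂] = 0.8·17 + 0.2·21 = 17.8
Firm 1's FOC against E[q₂] yields q₁ = (140 − 2·6 + E[c₂])/3 = (140 − 12 + 17.8)/3 = 48.6.
E[P] = 140 − (q₁ + E[q₂]) = 54.6; Firm 1's expected profit = (E[P] − 6)·q₁ = (54.6 − 6)·48.6 = 2361.96.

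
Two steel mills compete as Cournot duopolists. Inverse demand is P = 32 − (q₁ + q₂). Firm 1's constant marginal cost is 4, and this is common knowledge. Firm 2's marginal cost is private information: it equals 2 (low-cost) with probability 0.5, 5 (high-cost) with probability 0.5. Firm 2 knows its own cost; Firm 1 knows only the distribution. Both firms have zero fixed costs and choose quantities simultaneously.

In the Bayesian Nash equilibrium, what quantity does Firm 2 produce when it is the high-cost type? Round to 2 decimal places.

8.92

Type-c best response for Firm 2: q₂(c) = (32 − c)/2 − q₁/2.
Firm 1 maximizes expected profit; its first-order condition is 32 − 2q₁ − E[q₂] − 4 = 0.
Substituting E[q₂] and solving: E[c₂] = 3.5, so q₁ = (32 − 2·4 + 3.5)/3 = 9.16667.
q₂(high-cost) = (32 − 5 − 9.16667)/2 = 8.91667.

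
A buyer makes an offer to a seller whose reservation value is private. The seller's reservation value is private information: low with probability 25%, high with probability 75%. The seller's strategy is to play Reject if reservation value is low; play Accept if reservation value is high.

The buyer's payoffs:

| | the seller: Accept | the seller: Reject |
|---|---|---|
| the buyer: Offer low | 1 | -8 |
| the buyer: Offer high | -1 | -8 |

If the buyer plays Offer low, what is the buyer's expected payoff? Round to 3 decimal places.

E[Offer low] = 0.25·(-8) + 0.75·1 = (-2) + 0.75 = -1.25

-1.250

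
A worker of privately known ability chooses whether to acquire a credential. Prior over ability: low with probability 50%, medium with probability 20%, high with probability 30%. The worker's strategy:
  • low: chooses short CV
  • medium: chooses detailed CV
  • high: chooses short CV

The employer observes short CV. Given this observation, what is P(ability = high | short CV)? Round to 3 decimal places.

0.375

Apply Bayes' rule using the sender's strategy as the likelihood.
P(short CV) = 0.5·1 + 0.2·0 + 0.3·1 = 0.8
P(high | short CV) = (0.3·1) / 0.8 = 0.3 / 0.8 = 0.375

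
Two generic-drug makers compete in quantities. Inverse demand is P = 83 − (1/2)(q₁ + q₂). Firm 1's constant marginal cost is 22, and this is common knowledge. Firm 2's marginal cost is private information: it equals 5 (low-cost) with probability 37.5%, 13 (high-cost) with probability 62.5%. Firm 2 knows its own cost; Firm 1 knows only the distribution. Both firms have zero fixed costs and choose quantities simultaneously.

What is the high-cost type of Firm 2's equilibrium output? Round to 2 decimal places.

53.67

Each type of Firm 2 best-responds to q₁; Firm 1 best-responds to the expected q₂ over Firm 2's types.
Firm 2 with cost c maximizes (83 − (1/2)(q₁+q₂) − c)·q₂, giving q₂(c) = (83 − c − (1/2)q₁).
E[c₂] = 0.375·5 + 0.625·13 = 10
Firm 1's FOC against E[q₂] yields q₁ = (83 − 2·22 + E[c₂])/(3/2) = (83 − 44 + 10)/(3/2) = 32.6667.
q₂(high-cost) = (83 − 13 − (1/2)·32.6667) = 53.6667.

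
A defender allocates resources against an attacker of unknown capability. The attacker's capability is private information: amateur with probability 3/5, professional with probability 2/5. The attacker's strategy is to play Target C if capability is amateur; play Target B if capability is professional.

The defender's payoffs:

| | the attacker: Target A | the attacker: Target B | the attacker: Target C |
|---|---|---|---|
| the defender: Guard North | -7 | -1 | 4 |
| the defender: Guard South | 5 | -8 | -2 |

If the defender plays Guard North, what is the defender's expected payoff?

E[Guard North] = 3/5·4 + 2/5·(-1) = 12/5 + (-2/5) = 2

2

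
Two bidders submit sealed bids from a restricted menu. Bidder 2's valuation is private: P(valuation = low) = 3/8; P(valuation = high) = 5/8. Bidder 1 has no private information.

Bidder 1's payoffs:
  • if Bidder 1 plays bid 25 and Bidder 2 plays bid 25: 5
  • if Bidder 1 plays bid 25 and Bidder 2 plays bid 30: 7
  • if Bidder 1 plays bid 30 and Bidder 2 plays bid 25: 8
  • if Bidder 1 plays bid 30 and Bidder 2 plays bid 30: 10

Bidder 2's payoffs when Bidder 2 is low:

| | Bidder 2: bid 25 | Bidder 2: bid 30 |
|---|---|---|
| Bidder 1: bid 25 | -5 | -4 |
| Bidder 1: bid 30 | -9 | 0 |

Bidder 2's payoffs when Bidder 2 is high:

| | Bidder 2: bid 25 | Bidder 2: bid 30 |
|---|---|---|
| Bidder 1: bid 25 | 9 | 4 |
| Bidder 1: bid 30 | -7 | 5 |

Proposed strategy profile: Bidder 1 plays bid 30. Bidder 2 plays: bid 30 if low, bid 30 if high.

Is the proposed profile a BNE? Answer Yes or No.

Yes

A profile is a BNE iff every type of every player is best-responding given beliefs about the other side.
Bidder 1 plays bid 30: E[bid 30] = 3/8·(10) + 5/8·(10) = 10; E[bid 25] = 7. Best-responding. ✓
Bidder 2 (valuation low), facing bid 30: bid 25 gives -9, bid 30 gives 0. Proposed bid 30 is best. ✓
Bidder 2 (valuation high), facing bid 30: bid 25 gives -7, bid 30 gives 5. Proposed bid 30 is best. ✓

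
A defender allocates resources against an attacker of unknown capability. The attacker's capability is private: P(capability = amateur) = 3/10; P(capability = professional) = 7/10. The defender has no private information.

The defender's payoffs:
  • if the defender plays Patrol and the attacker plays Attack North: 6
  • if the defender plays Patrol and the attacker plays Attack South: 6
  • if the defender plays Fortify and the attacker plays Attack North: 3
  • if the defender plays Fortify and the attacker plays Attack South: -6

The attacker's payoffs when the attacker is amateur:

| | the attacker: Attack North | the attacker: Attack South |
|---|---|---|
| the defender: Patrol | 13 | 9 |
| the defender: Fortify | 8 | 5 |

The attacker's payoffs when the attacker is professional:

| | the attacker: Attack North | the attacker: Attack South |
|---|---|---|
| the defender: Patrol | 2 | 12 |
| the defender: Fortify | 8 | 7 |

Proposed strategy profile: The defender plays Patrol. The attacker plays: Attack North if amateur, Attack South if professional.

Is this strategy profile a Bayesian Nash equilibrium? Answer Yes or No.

A profile is a BNE iff every type of every player is best-responding given beliefs about the other side.
The defender plays Patrol: E[Patrol] = 3/10·(6) + 7/10·(6) = 6; E[Fortify] = -33/10. Best-responding. ✓
The attacker (capability amateur), facing Patrol: Attack North gives 13, Attack South gives 9. Proposed Attack North is best. ✓
The attacker (capability professional), facing Patrol: Attack North gives 2, Attack South gives 12. Proposed Attack South is best. ✓

Yes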